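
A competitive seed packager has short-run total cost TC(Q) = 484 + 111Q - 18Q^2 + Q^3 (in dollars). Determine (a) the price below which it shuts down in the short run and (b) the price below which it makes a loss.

AVC = 111 - 18Q + Q^2; minimized at Q = 9, giving min AVC = $30. That is the shutdown price.
ATC = 484/Q + 111 - 18Q + Q^2. Setting dATC/dQ = −484/Q^2 − 18 + 2Q = 0 gives Q = 11 (since 2·11^3 − 18·11^2 = 484).
min ATC = 484/11 + 111 − 18·11 + 11^2 = $78. That is the break-even price.
For $30 ≤ P < $78 the firm produces at a loss; below $30 it shuts down.

Shutdown price = $30; break-even price = $78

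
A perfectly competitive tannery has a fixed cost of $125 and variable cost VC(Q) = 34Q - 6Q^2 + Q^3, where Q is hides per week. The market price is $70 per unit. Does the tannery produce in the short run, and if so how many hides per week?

From TC, MC = TC'(Q) = 34 - 12Q + 3Q^2 and AVC = VC/Q = 34 - 6Q + Q^2.
AVC is minimized where dAVC/dQ = -6 + 2Q = 0, at Q = 3; min AVC = 34 - 6·3 + 3^2 = $25.
Since P = $70 ≥ min AVC = $25, price covers variable cost and the firm should produce.
Solving P = MC: -36 - 12Q + 3Q^2 = 0 ⇒ Q = -2 or 6. On the upward-sloping branch, Q* = 6.
Check: AVC at Q = 6 is $34 ≤ P, so revenue covers variable cost.
Profit = P·Q − TC = 70·6 − 329 = $91.

Produce at Q = 6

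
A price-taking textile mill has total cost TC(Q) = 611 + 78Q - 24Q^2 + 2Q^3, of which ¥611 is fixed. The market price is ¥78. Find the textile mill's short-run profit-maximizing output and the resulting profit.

AVC = 78 - 24Q + 2Q^2 has its minimum ¥6 at Q = 6; price ¥78 clears that bar, so the firm operates.
With MC = 78 - 48Q + 6Q^2, P = MC on the upward-sloping part at Q* = 8.
TR = 78·8 = 624. TC = 611 + 112 = 723. Profit = 624 − 723 = -¥99.
That loss of ¥99 beats the ¥611 the firm would lose by shutting down; producing recovers ¥512 of fixed cost.

Profit = -¥99 at Q = 8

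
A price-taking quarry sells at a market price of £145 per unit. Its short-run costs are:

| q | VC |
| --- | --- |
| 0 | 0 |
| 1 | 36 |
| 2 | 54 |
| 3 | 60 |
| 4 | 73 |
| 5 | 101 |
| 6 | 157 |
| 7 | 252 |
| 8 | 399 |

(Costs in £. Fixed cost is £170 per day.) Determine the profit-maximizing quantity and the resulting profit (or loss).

Profit at each row (π = 145q − TC): q=0: -170; q=1: -61; q=2: 66; q=3: 205; q=4: 337; q=5: 454; q=6: 543; q=7: 593; q=8: 591.
Profit is maximized at q = 7. AVC there is 252/7 = £36 ≤ P, so producing beats shutting down (which would give -£170).

q = 7; profit = £593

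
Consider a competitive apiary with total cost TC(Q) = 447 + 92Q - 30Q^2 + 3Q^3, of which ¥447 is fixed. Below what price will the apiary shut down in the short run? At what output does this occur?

¥17 per unit, at Q = 5

The firm shuts down when price falls below the minimum of average variable cost. AVC = VC/Q = 92 - 30Q + 3Q^2.
dAVC/dQ = -30 + 6Q = 0 gives Q = 5. min AVC = 92 - 30·5 + 3·5^2 = 17.
For P < ¥17 the firm produces nothing.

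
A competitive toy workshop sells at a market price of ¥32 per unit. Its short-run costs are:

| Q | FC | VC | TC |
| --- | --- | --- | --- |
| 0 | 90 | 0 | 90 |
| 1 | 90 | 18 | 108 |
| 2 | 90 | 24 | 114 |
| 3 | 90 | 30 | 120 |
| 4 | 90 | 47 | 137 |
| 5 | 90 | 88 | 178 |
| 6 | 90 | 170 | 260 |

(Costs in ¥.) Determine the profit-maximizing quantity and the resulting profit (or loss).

Q = 4; profit = -¥9

Tabulate TR − TC: Q=0: -90; Q=1: -76; Q=2: -50; Q=3: -24; Q=4: -9; Q=5: -18; Q=6: -68.
Profit is maximized at Q = 4. AVC there is 47/4 = ¥11.75 ≤ P, so producing beats shutting down (which would give -¥90).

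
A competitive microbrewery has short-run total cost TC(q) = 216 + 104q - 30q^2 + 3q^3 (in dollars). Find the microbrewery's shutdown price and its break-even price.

Shutdown price = $29; break-even price = $68

Shutdown price = min AVC. AVC = 104 - 30q + 3q^2, with vertex at q = 5 and minimum $29.
ATC = 216/q + 104 - 30q + 3q^2. Setting dATC/dq = −216/q^2 − 30 + 6q = 0 gives q = 6 (since 6·6^3 − 30·6^2 = 216).
min ATC = 216/6 + 104 − 30·6 + 3·6^2 = $68. That is the break-even price.
For $29 ≤ P < $68 the firm produces at a loss; below $29 it shuts down.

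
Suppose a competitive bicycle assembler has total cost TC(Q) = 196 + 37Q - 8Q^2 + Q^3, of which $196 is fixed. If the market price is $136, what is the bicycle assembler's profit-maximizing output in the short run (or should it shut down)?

Produce at Q = 9

From TC, MC = TC'(Q) = 37 - 16Q + 3Q^2 and AVC = VC/Q = 37 - 8Q + Q^2.
The AVC parabola has its vertex at Q = 8/2 = 4, where AVC = 37 - 8·4 + 4^2 = $21.
Because $136 ≥ $21, revenue can cover variable cost; the firm operates.
P = MC gives -99 - 16Q + 3Q^2 = 0, with roots -11/3 and 9. Take the larger (rising MC): Q* = 9.
Check: AVC at Q = 9 is $46 ≤ P, so revenue covers variable cost.
Profit = P·Q − TC = 136·9 − 610 = $614.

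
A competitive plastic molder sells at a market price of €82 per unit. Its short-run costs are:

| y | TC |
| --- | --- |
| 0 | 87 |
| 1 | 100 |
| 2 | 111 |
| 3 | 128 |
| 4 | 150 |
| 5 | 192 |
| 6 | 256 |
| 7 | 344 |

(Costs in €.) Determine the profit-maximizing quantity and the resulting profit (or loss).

y = 6; profit = €236

Tabulate TR − TC: y=0: -87; y=1: -18; y=2: 53; y=3: 118; y=4: 178; y=5: 218; y=6: 236; y=7: 230.
Profit is maximized at y = 6. AVC there is 169/6 = €28.17 ≤ P, so producing beats shutting down (which would give -€87).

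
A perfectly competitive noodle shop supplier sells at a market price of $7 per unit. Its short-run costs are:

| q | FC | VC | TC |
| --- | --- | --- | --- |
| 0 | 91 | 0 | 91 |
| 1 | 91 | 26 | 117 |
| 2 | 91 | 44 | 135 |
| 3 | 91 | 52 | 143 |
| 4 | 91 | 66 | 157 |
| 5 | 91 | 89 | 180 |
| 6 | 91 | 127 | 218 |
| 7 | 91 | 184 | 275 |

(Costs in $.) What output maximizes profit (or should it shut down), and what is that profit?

q = 0 (shut down); profit = -$91

Tabulate TR − TC: q=0: -91; q=1: -110; q=2: -121; q=3: -122; q=4: -129; q=5: -145; q=6: -176; q=7: -226.
Profit is highest at q = 0. Equivalently, the lowest AVC in the table is 66/4 ≈ $16.50 at q = 4, and P = $7 falls below it — price never covers variable cost, so the firm shuts down and loses only its fixed cost.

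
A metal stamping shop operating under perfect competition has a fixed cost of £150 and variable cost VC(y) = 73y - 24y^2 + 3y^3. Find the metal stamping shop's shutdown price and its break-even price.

Shutdown price = £25; break-even price = £58

Shutdown price = min AVC. AVC = 73 - 24y + 3y^2, with vertex at y = 4 and minimum £25.
ATC = 150/y + 73 - 24y + 3y^2. Setting dATC/dy = −150/y^2 − 24 + 6y = 0 gives y = 5 (since 6·5^3 − 24·5^2 = 150).
min ATC = 150/5 + 73 − 24·5 + 3·5^2 = £58. That is the break-even price.
Between these two prices the firm operates at a loss; above £58 it earns a profit.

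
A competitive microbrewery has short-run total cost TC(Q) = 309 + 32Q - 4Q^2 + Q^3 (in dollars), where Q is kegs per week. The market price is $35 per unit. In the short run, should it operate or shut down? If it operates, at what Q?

Produce at Q = 3

From TC, MC = TC'(Q) = 32 - 8Q + 3Q^2 and AVC = VC/Q = 32 - 4Q + Q^2.
The AVC parabola has its vertex at Q = 4/2 = 2, where AVC = 32 - 4·2 + 2^2 = $28.
P = $35 exceeds min AVC = $28, so the firm stays open.
P = MC gives -3 - 8Q + 3Q^2 = 0, with roots -1/3 and 3. Take the larger (rising MC): Q* = 3.
Check: AVC at Q = 3 is $29 ≤ P, so revenue covers variable cost.
Profit = P·Q − TC = 35·3 − 396 = -$291, a loss, but smaller than the $309 fixed cost the firm would lose by shutting down.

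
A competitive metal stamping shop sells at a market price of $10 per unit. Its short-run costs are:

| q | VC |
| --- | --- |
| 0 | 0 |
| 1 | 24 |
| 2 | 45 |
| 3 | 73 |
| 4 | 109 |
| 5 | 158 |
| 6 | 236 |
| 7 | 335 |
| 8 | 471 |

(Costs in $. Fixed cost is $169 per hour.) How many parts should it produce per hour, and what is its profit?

q = 0 (shut down); profit = -$169

Compute π = P·q − TC at each output: q=0: -169; q=1: -183; q=2: -194; q=3: -212; q=4: -238; q=5: -277; q=6: -345; q=7: -434; q=8: -560.
Profit is highest at q = 0. Equivalently, the lowest AVC in the table is 45/2 ≈ $22.50 at q = 2, and P = $10 falls below it — price never covers variable cost, so the firm shuts down and loses only its fixed cost.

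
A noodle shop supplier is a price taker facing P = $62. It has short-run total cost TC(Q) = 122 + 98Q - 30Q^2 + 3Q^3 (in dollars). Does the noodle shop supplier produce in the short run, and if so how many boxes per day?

Strip out fixed cost: VC = 98Q - 30Q^2 + 3Q^3. Then AVC = 98 - 30Q + 3Q^2 and MC = 98 - 60Q + 9Q^2.
AVC hits its minimum where MC = AVC, at Q = 5, giving min AVC = 98 - 30·5 + 3·5^2 = $23.
P = $62 exceeds min AVC = $23, so the firm stays open.
Solving P = MC: 36 - 60Q + 9Q^2 = 0 ⇒ Q = 2/3 or 6. On the upward-sloping branch, Q* = 6.
Check: AVC at Q = 6 is $26 ≤ P, so revenue covers variable cost.
Profit = P·Q − TC = 62·6 − 278 = $94.

Produce at Q = 6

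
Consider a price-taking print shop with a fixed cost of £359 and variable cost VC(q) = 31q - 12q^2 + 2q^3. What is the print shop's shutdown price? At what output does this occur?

The shutdown price is the minimum of AVC. VC = 31q - 12q^2 + 2q^3, so AVC = 31 - 12q + 2q^2.
dAVC/dq = -12 + 4q = 0 gives q = 3. min AVC = 31 - 12·3 + 2·3^2 = 13.
So the shutdown price is £13.

£13 per unit, at q = 3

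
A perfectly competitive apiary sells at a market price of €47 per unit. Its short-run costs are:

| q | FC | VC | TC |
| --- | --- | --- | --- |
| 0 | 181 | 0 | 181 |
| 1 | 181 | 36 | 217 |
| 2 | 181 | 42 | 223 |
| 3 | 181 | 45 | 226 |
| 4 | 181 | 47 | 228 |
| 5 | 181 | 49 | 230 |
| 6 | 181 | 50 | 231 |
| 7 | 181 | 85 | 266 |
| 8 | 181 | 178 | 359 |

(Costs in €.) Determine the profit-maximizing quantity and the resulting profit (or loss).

q = 7; profit = €63

Tabulate TR − TC: q=0: -181; q=1: -170; q=2: -129; q=3: -85; q=4: -40; q=5: 5; q=6: 51; q=7: 63; q=8: 17.
Profit is maximized at q = 7. AVC there is 85/7 = €12.14 ≤ P, so producing beats shutting down (which would give -€181).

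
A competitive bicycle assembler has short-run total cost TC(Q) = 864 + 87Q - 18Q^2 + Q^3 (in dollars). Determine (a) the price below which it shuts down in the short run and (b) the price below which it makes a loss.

Shutdown price = min AVC. AVC = 87 - 18Q + Q^2, with vertex at Q = 9 and minimum $6.
ATC = 864/Q + 87 - 18Q + Q^2. Setting dATC/dQ = −864/Q^2 − 18 + 2Q = 0 gives Q = 12 (since 2·12^3 − 18·12^2 = 864).
min ATC = 864/12 + 87 − 18·12 + 12^2 = $87. That is the break-even price.
For $6 ≤ P < $87 the firm produces at a loss; below $6 it shuts down.

Shutdown price = $6; break-even price = $87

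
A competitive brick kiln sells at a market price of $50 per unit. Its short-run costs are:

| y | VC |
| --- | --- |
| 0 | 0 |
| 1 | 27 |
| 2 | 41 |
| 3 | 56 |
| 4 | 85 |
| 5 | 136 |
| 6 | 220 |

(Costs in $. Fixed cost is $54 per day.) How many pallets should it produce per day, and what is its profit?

Compute π = P·y − TC at each output: y=0: -54; y=1: -31; y=2: 5; y=3: 40; y=4: 61; y=5: 60; y=6: 26.
Profit is maximized at y = 4. AVC there is 85/4 = $21.25 ≤ P, so producing beats shutting down (which would give -$54).

y = 4; profit = $61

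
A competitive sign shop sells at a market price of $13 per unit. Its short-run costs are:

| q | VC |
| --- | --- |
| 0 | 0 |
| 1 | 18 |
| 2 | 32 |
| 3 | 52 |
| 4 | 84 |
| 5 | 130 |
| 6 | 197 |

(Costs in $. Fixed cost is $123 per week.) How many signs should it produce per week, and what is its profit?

q = 0 (shut down); profit = -$123

Profit at each row (π = 13q − TC): q=0: -123; q=1: -128; q=2: -129; q=3: -136; q=4: -155; q=5: -188; q=6: -242.
Profit is highest at q = 0. Equivalently, the lowest AVC in the table is 32/2 ≈ $16 at q = 2, and P = $13 falls below it — price never covers variable cost, so the firm shuts down and loses only its fixed cost.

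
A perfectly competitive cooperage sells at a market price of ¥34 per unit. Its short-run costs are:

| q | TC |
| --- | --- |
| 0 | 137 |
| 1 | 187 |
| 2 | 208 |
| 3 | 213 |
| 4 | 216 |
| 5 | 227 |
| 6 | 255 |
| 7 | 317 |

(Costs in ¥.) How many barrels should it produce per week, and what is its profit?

Compute π = P·q − TC at each output: q=0: -137; q=1: -153; q=2: -140; q=3: -111; q=4: -80; q=5: -57; q=6: -51; q=7: -79.
Profit is maximized at q = 6. AVC there is 118/6 = ¥19.67 ≤ P, so producing beats shutting down (which would give -¥137).

q = 6; profit = -¥51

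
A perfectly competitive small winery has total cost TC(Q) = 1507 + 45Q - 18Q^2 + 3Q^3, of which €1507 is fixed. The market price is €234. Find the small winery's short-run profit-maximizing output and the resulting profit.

AVC = 45 - 18Q + 3Q^2 has its minimum €18 at Q = 3; price €234 clears that bar, so the firm operates.
MC = 45 - 36Q + 9Q^2. Setting P = MC and taking the root on the rising branch gives Q* = 7.
TR = 234·7 = 1638. TC = 1507 + 462 = 1969. Profit = 1638 − 1969 = -€331.
By producing, the firm covers all variable cost plus €1176 of fixed cost; shutting down would lose the full €1507.

Profit = -€331 at Q = 7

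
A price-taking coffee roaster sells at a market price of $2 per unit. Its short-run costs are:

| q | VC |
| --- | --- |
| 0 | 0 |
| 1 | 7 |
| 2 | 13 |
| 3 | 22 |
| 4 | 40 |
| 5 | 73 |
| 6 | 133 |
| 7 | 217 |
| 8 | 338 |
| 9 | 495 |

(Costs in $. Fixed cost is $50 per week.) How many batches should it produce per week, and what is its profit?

Tabulate TR − TC: q=0: -50; q=1: -55; q=2: -59; q=3: -66; q=4: -82; q=5: -113; q=6: -171; q=7: -253; q=8: -372; q=9: -527.
Profit is highest at q = 0. Equivalently, the lowest AVC in the table is 13/2 ≈ $6.50 at q = 2, and P = $2 falls below it — price never covers variable cost, so the firm shuts down and loses only its fixed cost.

q = 0 (shut down); profit = -$50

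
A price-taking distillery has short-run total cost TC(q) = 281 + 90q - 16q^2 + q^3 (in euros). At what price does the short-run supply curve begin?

€26 per unit

The shutdown price is the minimum of AVC. VC = 90q - 16q^2 + q^3, so AVC = 90 - 16q + q^2.
dAVC/dq = -16 + 2q = 0 gives q = 8. min AVC = 90 - 16·8 + 8^2 = 26.
For P < €26 the firm produces nothing.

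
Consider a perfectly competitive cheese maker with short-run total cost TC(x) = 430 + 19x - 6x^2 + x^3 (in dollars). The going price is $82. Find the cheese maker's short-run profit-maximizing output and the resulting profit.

AVC = 19 - 6x + x^2; min AVC = $10 at x = 3. Since P = $82 ≥ min AVC, the firm produces.
With MC = 19 - 12x + 3x^2, P = MC on the upward-sloping part at x* = 7.
TR = 82·7 = 574. TC = 430 + 182 = 612. Profit = 574 − 612 = -$38.
Shutting down would mean losing the fixed cost of $430, so operating at a loss of $38 is better by $392.

Profit = -$38 at x = 7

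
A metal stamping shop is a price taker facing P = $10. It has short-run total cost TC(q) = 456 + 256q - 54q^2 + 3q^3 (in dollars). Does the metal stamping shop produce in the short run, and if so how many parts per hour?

From TC, MC = TC'(q) = 256 - 108q + 9q^2 and AVC = VC/q = 256 - 54q + 3q^2.
AVC is minimized where dAVC/dq = -54 + 6q = 0, at q = 9; min AVC = 256 - 54·9 + 3·9^2 = $13.
P = $10 lies below min AVC = $13; no output level covers variable cost.
Shutting down limits the loss to fixed cost, $456.

Shut down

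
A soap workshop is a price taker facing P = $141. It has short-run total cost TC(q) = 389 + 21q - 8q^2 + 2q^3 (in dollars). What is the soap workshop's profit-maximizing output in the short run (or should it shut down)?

Produce at q = 6

Strip out fixed cost: VC = 21q - 8q^2 + 2q^3. Then AVC = 21 - 8q + 2q^2 and MC = 21 - 16q + 6q^2.
AVC hits its minimum where MC = AVC, at q = 2, giving min AVC = 21 - 8·2 + 2·2^2 = $13.
P = $141 exceeds min AVC = $13, so the firm stays open.
Set P = MC: 141 = 21 - 16q + 6q^2 → -120 - 16q + 6q^2 = 0. The roots are q = -10/3 and q = 6; the profit-maximizing output is on the rising part of MC, so q* = 6.
Check: AVC at q = 6 is $45 ≤ P, so revenue covers variable cost.
Profit = P·q − TC = 141·6 − 659 = $187.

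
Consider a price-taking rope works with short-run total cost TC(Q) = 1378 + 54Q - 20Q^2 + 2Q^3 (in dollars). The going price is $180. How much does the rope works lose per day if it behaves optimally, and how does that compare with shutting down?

AVC = 54 - 20Q + 2Q^2; min AVC = $4 at Q = 5. Since P = $180 ≥ min AVC, the firm produces.
With MC = 54 - 40Q + 6Q^2, P = MC on the upward-sloping part at Q* = 9.
TR = 180·9 = 1620. TC = 1378 + 324 = 1702. Profit = 1620 − 1702 = -$82.
By producing, the firm covers all variable cost plus $1296 of fixed cost; shutting down would lose the full $1378.

Profit = -$82 at Q = 9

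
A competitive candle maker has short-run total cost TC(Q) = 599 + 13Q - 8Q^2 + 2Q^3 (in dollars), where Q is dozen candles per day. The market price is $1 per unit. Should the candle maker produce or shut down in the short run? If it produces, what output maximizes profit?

Shut down

From TC, MC = TC'(Q) = 13 - 16Q + 6Q^2 and AVC = VC/Q = 13 - 8Q + 2Q^2.
AVC hits its minimum where MC = AVC, at Q = 2, giving min AVC = 13 - 8·2 + 2·2^2 = $5.
Since P = $1 < min AVC = $5, price fails to cover variable cost at any output.
Best response: produce nothing and absorb the $599 fixed cost.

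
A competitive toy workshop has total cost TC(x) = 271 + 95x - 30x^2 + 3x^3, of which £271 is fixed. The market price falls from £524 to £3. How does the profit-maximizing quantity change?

AVC = 95 - 30x + 3x^2, minimized at x = 5 where min AVC = £20. MC = 95 - 60x + 9x^2.
At P = £524 ≥ min AVC, set P = MC on the rising branch: x = 11.
At P = £3 < min AVC = £20, price no longer covers variable cost at any output, so the firm shuts down: x = 0.

Output falls from 11 to 0 (the firm shuts down)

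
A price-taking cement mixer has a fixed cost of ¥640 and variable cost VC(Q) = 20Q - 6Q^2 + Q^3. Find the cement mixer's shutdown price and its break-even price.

Shutdown price = ¥11; break-even price = ¥116

Shutdown price = min AVC. AVC = 20 - 6Q + Q^2, with vertex at Q = 3 and minimum ¥11.
ATC = 640/Q + 20 - 6Q + Q^2. Setting dATC/dQ = −640/Q^2 − 6 + 2Q = 0 gives Q = 8 (since 2·8^3 − 6·8^2 = 640).
min ATC = 640/8 + 20 − 6·8 + 8^2 = ¥116. That is the break-even price.
Between these two prices the firm operates at a loss; above ¥116 it earns a profit.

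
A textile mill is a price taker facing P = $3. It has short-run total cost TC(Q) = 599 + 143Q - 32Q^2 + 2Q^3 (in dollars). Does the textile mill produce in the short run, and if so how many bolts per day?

Variable cost is VC = 143Q - 32Q^2 + 2Q^3, so AVC = VC/Q = 143 - 32Q + 2Q^2 and MC = dTC/dQ = 143 - 64Q + 6Q^2.
AVC hits its minimum where MC = AVC, at Q = 8, giving min AVC = 143 - 32·8 + 2·8^2 = $15.
Since P = $3 < min AVC = $15, price fails to cover variable cost at any output.
The firm minimizes its loss by shutting down and losing only its fixed cost of $599.

Shut down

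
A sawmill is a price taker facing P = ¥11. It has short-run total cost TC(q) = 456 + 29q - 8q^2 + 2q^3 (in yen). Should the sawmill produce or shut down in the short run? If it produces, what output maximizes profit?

Shut down

Strip out fixed cost: VC = 29q - 8q^2 + 2q^3. Then AVC = 29 - 8q + 2q^2 and MC = 29 - 16q + 6q^2.
The AVC parabola has its vertex at q = 8/4 = 2, where AVC = 29 - 8·2 + 2·2^2 = ¥21.
P = ¥11 lies below min AVC = ¥21; no output level covers variable cost.
Best response: produce nothing and absorb the ¥456 fixed cost.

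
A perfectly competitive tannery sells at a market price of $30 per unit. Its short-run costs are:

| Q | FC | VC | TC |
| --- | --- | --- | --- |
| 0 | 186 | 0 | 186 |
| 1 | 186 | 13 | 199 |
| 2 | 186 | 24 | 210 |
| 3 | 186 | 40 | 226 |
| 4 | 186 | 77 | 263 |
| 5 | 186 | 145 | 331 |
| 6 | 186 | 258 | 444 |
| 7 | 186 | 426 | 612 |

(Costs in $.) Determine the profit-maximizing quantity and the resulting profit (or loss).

Compute π = P·Q − TC at each output: Q=0: -186; Q=1: -169; Q=2: -150; Q=3: -136; Q=4: -143; Q=5: -181; Q=6: -264; Q=7: -402.
Profit is maximized at Q = 3. AVC there is 40/3 = $13.33 ≤ P, so producing beats shutting down (which would give -$186).

Q = 3; profit = -$136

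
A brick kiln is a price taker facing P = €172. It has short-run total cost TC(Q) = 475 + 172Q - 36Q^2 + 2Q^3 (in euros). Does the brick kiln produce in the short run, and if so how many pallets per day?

Variable cost is VC = 172Q - 36Q^2 + 2Q^3, so AVC = VC/Q = 172 - 36Q + 2Q^2 and MC = dTC/dQ = 172 - 72Q + 6Q^2.
AVC is minimized where dAVC/dQ = -36 + 4Q = 0, at Q = 9; min AVC = 172 - 36·9 + 2·9^2 = €10.
P = €172 exceeds min AVC = €10, so the firm stays open.
Set P = MC: 172 = 172 - 72Q + 6Q^2 → -72Q + 6Q^2 = 0. The roots are Q = 0 and Q = 12; the profit-maximizing output is on the rising part of MC, so Q* = 12.
Check: AVC at Q = 12 is €28 ≤ P, so revenue covers variable cost.
Profit = P·Q − TC = 172·12 − 811 = €1253.

Produce at Q = 12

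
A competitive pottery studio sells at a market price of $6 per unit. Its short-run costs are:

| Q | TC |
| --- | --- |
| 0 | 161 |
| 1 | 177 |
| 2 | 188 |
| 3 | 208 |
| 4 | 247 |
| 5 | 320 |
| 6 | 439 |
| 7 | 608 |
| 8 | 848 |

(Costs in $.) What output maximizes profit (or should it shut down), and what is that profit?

Q = 0 (shut down); profit = -$161

Tabulate TR − TC: Q=0: -161; Q=1: -171; Q=2: -176; Q=3: -190; Q=4: -223; Q=5: -290; Q=6: -403; Q=7: -566; Q=8: -800.
Profit is highest at Q = 0. Equivalently, the lowest AVC in the table is 27/2 ≈ $13.50 at Q = 2, and P = $6 falls below it — price never covers variable cost, so the firm shuts down and loses only its fixed cost.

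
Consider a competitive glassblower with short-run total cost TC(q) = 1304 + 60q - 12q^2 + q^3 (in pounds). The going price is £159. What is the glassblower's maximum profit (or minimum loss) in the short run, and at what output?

Profit = -£94 at q = 11

AVC = 60 - 12q + q^2; min AVC = £24 at q = 6. Since P = £159 ≥ min AVC, the firm produces.
With MC = 60 - 24q + 3q^2, P = MC on the upward-sloping part at q* = 11.
TR = 159·11 = 1749. TC = 1304 + 539 = 1843. Profit = 1749 − 1843 = -£94.
Shutting down would mean losing the fixed cost of £1304, so operating at a loss of £94 is better by £1210.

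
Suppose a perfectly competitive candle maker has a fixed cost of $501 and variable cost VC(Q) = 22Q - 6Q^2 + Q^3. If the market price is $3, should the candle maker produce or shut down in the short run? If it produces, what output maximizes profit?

From TC, MC = TC'(Q) = 22 - 12Q + 3Q^2 and AVC = VC/Q = 22 - 6Q + Q^2.
The AVC parabola has its vertex at Q = 6/2 = 3, where AVC = 22 - 6·3 + 3^2 = $13.
Since P = $3 < min AVC = $13, price fails to cover variable cost at any output.
Best response: produce nothing and absorb the $501 fixed cost.

Shut down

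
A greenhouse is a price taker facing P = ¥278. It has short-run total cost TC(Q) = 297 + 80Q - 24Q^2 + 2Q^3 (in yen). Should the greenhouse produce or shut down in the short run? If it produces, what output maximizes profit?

Strip out fixed cost: VC = 80Q - 24Q^2 + 2Q^3. Then AVC = 80 - 24Q + 2Q^2 and MC = 80 - 48Q + 6Q^2.
The AVC parabola has its vertex at Q = 24/4 = 6, where AVC = 80 - 24·6 + 2·6^2 = ¥8.
Since P = ¥278 ≥ min AVC = ¥8, price covers variable cost and the firm should produce.
P = MC gives -198 - 48Q + 6Q^2 = 0, with roots -3 and 11. Take the larger (rising MC): Q* = 11.
Check: AVC at Q = 11 is ¥58 ≤ P, so revenue covers variable cost.
Profit = P·Q − TC = 278·11 − 935 = ¥2123.

Produce at Q = 11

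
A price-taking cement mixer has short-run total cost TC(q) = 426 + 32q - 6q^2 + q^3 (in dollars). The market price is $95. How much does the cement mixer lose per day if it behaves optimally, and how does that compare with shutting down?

AVC = 32 - 6q + q^2 has its minimum $23 at q = 3; price $95 clears that bar, so the firm operates.
With MC = 32 - 12q + 3q^2, P = MC on the upward-sloping part at q* = 7.
TR = 95·7 = 665. TC = 426 + 273 = 699. Profit = 665 − 699 = -$34.
That loss of $34 beats the $426 the firm would lose by shutting down; producing recovers $392 of fixed cost.

Profit = -$34 at q = 7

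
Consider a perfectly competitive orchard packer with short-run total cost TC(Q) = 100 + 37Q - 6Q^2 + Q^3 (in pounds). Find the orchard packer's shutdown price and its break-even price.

Shutdown price = £28; break-even price = £52

AVC = 37 - 6Q + Q^2; minimized at Q = 3, giving min AVC = £28. That is the shutdown price.
ATC = 100/Q + 37 - 6Q + Q^2. Setting dATC/dQ = −100/Q^2 − 6 + 2Q = 0 gives Q = 5 (since 2·5^3 − 6·5^2 = 100).
min ATC = 100/5 + 37 − 6·5 + 5^2 = £52. That is the break-even price.
For £28 ≤ P < £52 the firm produces at a loss; below £28 it shuts down.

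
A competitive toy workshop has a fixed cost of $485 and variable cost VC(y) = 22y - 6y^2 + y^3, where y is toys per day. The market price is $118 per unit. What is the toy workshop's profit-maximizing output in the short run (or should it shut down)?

Produce at y = 8

Variable cost is VC = 22y - 6y^2 + y^3, so AVC = VC/y = 22 - 6y + y^2 and MC = dTC/dy = 22 - 12y + 3y^2.
The AVC parabola has its vertex at y = 6/2 = 3, where AVC = 22 - 6·3 + 3^2 = $13.
Because $118 ≥ $13, revenue can cover variable cost; the firm operates.
P = MC gives -96 - 12y + 3y^2 = 0, with roots -4 and 8. Take the larger (rising MC): y* = 8.
Check: AVC at y = 8 is $38 ≤ P, so revenue covers variable cost.
Profit = P·y − TC = 118·8 − 789 = $155.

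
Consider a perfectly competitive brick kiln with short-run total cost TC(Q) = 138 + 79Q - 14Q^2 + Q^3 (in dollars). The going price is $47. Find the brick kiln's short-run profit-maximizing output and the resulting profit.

AVC = 79 - 14Q + Q^2 has its minimum $30 at Q = 7; price $47 clears that bar, so the firm operates.
MC = 79 - 28Q + 3Q^2. Setting P = MC and taking the root on the rising branch gives Q* = 8.
TR = 47·8 = 376. TC = 138 + 248 = 386. Profit = 376 − 386 = -$10.
That loss of $10 beats the $138 the firm would lose by shutting down; producing recovers $128 of fixed cost.

Profit = -$10 at Q = 8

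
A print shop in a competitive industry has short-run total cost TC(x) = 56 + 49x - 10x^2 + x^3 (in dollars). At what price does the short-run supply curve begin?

Short-run supply begins at min AVC. From VC = 49x - 10x^2 + x^3, AVC = 49 - 10x + x^2.
At the minimum of AVC, MC = AVC. MC = 49 - 20x + 3x^2; setting MC = AVC gives 2x^2 - 10x = 0, so x = 5. min AVC = 24.
The firm shuts down for any P below $24.

$24 per unit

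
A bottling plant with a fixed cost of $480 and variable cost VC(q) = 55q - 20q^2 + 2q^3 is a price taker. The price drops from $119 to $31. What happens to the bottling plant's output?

Output falls from 8 to 6

MC = 55 - 40q + 6q^2; the shutdown threshold is min AVC = $5 (at q = 5).
With P = $119 above the shutdown price, P = MC gives q = 8.
At P = $31 ≥ min AVC, set P = MC: q = 6. The firm stays open but cuts output.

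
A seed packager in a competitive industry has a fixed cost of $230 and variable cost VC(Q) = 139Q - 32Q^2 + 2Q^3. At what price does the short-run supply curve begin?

$11 per unit

The shutdown price is the minimum of AVC. VC = 139Q - 32Q^2 + 2Q^3, so AVC = 139 - 32Q + 2Q^2.
At the minimum of AVC, MC = AVC. MC = 139 - 64Q + 6Q^2; setting MC = AVC gives 4Q^2 - 32Q = 0, so Q = 8. min AVC = 11.
For P < $11 the firm produces nothing.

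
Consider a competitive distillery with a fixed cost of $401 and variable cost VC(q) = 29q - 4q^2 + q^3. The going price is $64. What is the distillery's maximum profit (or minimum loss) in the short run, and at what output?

Profit = -$251 at q = 5

AVC = 29 - 4q + q^2 has its minimum $25 at q = 2; price $64 clears that bar, so the firm operates.
With MC = 29 - 8q + 3q^2, P = MC on the upward-sloping part at q* = 5.
TR = 64·5 = 320. TC = 401 + 170 = 571. Profit = 320 − 571 = -$251.
That loss of $251 beats the $401 the firm would lose by shutting down; producing recovers $150 of fixed cost.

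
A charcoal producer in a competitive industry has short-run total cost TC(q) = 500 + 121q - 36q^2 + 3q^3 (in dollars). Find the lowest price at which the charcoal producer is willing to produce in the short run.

$13 per unit

Short-run supply begins at min AVC. From VC = 121q - 36q^2 + 3q^3, AVC = 121 - 36q + 3q^2.
At the minimum of AVC, MC = AVC. MC = 121 - 72q + 9q^2; setting MC = AVC gives 6q^2 - 36q = 0, so q = 6. min AVC = 13.
The firm shuts down for any P below $13.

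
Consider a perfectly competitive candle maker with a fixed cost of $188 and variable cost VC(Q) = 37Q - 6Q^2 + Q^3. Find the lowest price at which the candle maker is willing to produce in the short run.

$28 per unit

Short-run supply begins at min AVC. From VC = 37Q - 6Q^2 + Q^3, AVC = 37 - 6Q + Q^2.
At the minimum of AVC, MC = AVC. MC = 37 - 12Q + 3Q^2; setting MC = AVC gives 2Q^2 - 6Q = 0, so Q = 3. min AVC = 28.
The firm shuts down for any P below $28.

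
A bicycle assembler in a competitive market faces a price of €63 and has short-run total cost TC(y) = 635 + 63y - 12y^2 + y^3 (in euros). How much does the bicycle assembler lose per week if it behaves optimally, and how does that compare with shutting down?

AVC = 63 - 12y + y^2 has its minimum €27 at y = 6; price €63 clears that bar, so the firm operates.
With MC = 63 - 24y + 3y^2, P = MC on the upward-sloping part at y* = 8.
TR = 63·8 = 504. TC = 635 + 248 = 883. Profit = 504 − 883 = -€379.
That loss of €379 beats the €635 the firm would lose by shutting down; producing recovers €256 of fixed cost.

Profit = -€379 at y = 8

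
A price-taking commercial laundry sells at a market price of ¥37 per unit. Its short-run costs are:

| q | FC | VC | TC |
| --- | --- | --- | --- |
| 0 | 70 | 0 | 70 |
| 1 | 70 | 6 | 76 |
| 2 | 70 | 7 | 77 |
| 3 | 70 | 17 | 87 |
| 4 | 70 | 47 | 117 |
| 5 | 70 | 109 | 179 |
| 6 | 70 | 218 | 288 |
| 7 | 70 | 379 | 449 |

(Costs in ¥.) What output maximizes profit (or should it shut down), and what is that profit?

Profit at each row (π = 37q − TC): q=0: -70; q=1: -39; q=2: -3; q=3: 24; q=4: 31; q=5: 6; q=6: -66; q=7: -190.
Profit is maximized at q = 4. AVC there is 47/4 = ¥11.75 ≤ P, so producing beats shutting down (which would give -¥70).

q = 4; profit = ¥31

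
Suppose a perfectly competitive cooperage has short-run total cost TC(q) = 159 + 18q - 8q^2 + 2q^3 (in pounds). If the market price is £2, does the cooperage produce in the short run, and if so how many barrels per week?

Variable cost is VC = 18q - 8q^2 + 2q^3, so AVC = VC/q = 18 - 8q + 2q^2 and MC = dTC/dq = 18 - 16q + 6q^2.
AVC is minimized where dAVC/dq = -8 + 4q = 0, at q = 2; min AVC = 18 - 8·2 + 2·2^2 = £10.
Since P = £2 < min AVC = £10, price fails to cover variable cost at any output.
Shutting down limits the loss to fixed cost, £159.

Shut down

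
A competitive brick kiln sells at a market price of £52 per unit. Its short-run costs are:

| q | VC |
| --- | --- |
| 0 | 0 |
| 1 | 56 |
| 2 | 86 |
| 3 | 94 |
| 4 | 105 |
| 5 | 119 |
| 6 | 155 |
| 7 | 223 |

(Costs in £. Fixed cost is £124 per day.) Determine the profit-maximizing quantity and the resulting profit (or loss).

Tabulate TR − TC: q=0: -124; q=1: -128; q=2: -106; q=3: -62; q=4: -21; q=5: 17; q=6: 33; q=7: 17.
Profit is maximized at q = 6. AVC there is 155/6 = £25.83 ≤ P, so producing beats shutting down (which would give -£124).

q = 6; profit = £33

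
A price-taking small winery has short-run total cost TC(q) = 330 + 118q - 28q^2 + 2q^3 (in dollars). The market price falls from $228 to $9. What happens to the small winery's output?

AVC = 118 - 28q + 2q^2, minimized at q = 7 where min AVC = $20. MC = 118 - 56q + 6q^2.
At P = $228 ≥ min AVC, set P = MC on the rising branch: q = 11.
At P = $9 < min AVC = $20, price no longer covers variable cost at any output, so the firm shuts down: q = 0.

Output falls from 11 to 0 (the firm shuts down)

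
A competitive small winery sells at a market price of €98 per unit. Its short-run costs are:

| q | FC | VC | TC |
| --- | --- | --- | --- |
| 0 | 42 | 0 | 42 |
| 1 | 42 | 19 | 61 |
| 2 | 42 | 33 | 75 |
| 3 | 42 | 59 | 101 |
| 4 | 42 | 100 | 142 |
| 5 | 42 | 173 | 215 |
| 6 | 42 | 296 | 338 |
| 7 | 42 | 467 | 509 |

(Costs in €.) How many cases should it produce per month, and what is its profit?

q = 5; profit = €275

Tabulate TR − TC: q=0: -42; q=1: 37; q=2: 121; q=3: 193; q=4: 250; q=5: 275; q=6: 250; q=7: 177.
Profit is maximized at q = 5. AVC there is 173/5 = €34.60 ≤ P, so producing beats shutting down (which would give -€42).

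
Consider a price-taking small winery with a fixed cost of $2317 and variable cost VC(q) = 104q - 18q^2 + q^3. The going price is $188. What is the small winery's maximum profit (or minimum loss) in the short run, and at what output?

Profit = -$357 at q = 14

AVC = 104 - 18q + q^2 has its minimum $23 at q = 9; price $188 clears that bar, so the firm operates.
With MC = 104 - 36q + 3q^2, P = MC on the upward-sloping part at q* = 14.
TR = 188·14 = 2632. TC = 2317 + 672 = 2989. Profit = 2632 − 2989 = -$357.
Shutting down would mean losing the fixed cost of $2317, so operating at a loss of $357 is better by $1960.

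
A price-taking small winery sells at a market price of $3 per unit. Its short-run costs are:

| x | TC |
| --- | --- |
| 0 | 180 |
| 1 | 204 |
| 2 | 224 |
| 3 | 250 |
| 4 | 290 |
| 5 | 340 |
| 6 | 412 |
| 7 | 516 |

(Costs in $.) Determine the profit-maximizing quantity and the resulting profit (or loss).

x = 0 (shut down); profit = -$180

Tabulate TR − TC: x=0: -180; x=1: -201; x=2: -218; x=3: -241; x=4: -278; x=5: -325; x=6: -394; x=7: -495.
Profit is highest at x = 0. Equivalently, the lowest AVC in the table is 44/2 ≈ $22 at x = 2, and P = $3 falls below it — price never covers variable cost, so the firm shuts down and loses only its fixed cost.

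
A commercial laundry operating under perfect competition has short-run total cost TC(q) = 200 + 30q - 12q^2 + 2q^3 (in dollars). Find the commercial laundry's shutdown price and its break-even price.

Shutdown price = $12; break-even price = $60

AVC = 30 - 12q + 2q^2; minimized at q = 3, giving min AVC = $12. That is the shutdown price.
ATC = 200/q + 30 - 12q + 2q^2. Setting dATC/dq = −200/q^2 − 12 + 4q = 0 gives q = 5 (since 4·5^3 − 12·5^2 = 200).
min ATC = 200/5 + 30 − 12·5 + 2·5^2 = $60. That is the break-even price.
Between these two prices the firm operates at a loss; above $60 it earns a profit.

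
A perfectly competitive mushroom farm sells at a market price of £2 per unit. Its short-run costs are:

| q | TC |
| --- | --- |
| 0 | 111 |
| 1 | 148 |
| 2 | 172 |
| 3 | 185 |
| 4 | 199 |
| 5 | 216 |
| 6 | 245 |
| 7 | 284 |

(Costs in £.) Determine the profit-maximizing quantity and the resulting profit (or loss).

q = 0 (shut down); profit = -£111

Tabulate TR − TC: q=0: -111; q=1: -146; q=2: -168; q=3: -179; q=4: -191; q=5: -206; q=6: -233; q=7: -270.
Profit is highest at q = 0. Equivalently, the lowest AVC in the table is 105/5 ≈ £21 at q = 5, and P = £2 falls below it — price never covers variable cost, so the firm shuts down and loses only its fixed cost.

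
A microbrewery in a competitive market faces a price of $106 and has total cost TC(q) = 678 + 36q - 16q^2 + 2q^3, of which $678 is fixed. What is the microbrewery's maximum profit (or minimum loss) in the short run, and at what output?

Profit = -$90 at q = 7

AVC = 36 - 16q + 2q^2 has its minimum $4 at q = 4; price $106 clears that bar, so the firm operates.
MC = 36 - 32q + 6q^2. Setting P = MC and taking the root on the rising branch gives q* = 7.
TR = 106·7 = 742. TC = 678 + 154 = 832. Profit = 742 − 832 = -$90.
Shutting down would mean losing the fixed cost of $678, so operating at a loss of $90 is better by $588.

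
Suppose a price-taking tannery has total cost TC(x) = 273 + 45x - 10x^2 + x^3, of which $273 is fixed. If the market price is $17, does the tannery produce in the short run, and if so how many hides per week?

From TC, MC = TC'(x) = 45 - 20x + 3x^2 and AVC = VC/x = 45 - 10x + x^2.
AVC hits its minimum where MC = AVC, at x = 5, giving min AVC = 45 - 10·5 + 5^2 = $20.
P = $17 lies below min AVC = $20; no output level covers variable cost.
Shutting down limits the loss to fixed cost, $273.

Shut down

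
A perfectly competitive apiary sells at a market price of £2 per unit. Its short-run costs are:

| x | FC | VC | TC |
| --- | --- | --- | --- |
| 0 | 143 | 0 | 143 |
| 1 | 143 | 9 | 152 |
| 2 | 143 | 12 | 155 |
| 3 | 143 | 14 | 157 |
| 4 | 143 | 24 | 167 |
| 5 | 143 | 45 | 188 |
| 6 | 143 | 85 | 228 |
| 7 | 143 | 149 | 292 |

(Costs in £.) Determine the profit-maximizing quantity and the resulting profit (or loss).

x = 0 (shut down); profit = -£143

Profit at each row (π = 2x − TC): x=0: -143; x=1: -150; x=2: -151; x=3: -151; x=4: -159; x=5: -178; x=6: -216; x=7: -278.
Profit is highest at x = 0. Equivalently, the lowest AVC in the table is 14/3 ≈ £4.67 at x = 3, and P = £2 falls below it — price never covers variable cost, so the firm shuts down and loses only its fixed cost.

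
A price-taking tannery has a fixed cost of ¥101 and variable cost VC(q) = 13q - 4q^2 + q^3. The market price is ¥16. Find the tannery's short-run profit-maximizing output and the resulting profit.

AVC = 13 - 4q + q^2 has its minimum ¥9 at q = 2; price ¥16 clears that bar, so the firm operates.
MC = 13 - 8q + 3q^2. Setting P = MC and taking the root on the rising branch gives q* = 3.
TR = 16·3 = 48. TC = 101 + 30 = 131. Profit = 48 − 131 = -¥83.
Shutting down would mean losing the fixed cost of ¥101, so operating at a loss of ¥83 is better by ¥18.

Profit = -¥83 at q = 3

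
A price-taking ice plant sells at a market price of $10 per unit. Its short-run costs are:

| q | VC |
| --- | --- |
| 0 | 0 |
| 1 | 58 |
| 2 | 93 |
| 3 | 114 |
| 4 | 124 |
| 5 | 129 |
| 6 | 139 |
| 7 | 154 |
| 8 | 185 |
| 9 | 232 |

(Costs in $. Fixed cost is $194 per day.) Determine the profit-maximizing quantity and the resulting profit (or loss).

Profit at each row (π = 10q − TC): q=0: -194; q=1: -242; q=2: -267; q=3: -278; q=4: -278; q=5: -273; q=6: -273; q=7: -278; q=8: -299; q=9: -336.
Profit is highest at q = 0. Equivalently, the lowest AVC in the table is 154/7 ≈ $22 at q = 7, and P = $10 falls below it — price never covers variable cost, so the firm shuts down and loses only its fixed cost.

q = 0 (shut down); profit = -$194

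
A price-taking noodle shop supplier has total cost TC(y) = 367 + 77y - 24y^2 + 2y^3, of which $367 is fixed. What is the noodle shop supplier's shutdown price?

$5 per unit

Short-run supply begins at min AVC. From VC = 77y - 24y^2 + 2y^3, AVC = 77 - 24y + 2y^2.
At the minimum of AVC, MC = AVC. MC = 77 - 48y + 6y^2; setting MC = AVC gives 4y^2 - 24y = 0, so y = 6. min AVC = 5.
For P < $5 the firm produces nothing.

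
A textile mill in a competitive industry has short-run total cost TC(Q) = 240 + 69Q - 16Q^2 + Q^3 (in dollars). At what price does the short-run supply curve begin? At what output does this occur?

The firm shuts down when price falls below the minimum of average variable cost. AVC = VC/Q = 69 - 16Q + Q^2.
dAVC/dQ = -16 + 2Q = 0 gives Q = 8. min AVC = 69 - 16·8 + 8^2 = 5.
So the shutdown price is $5.

$5 per unit, at Q = 8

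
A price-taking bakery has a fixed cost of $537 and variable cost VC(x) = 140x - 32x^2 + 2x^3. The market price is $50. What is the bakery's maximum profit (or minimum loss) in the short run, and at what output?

AVC = 140 - 32x + 2x^2 has its minimum $12 at x = 8; price $50 clears that bar, so the firm operates.
With MC = 140 - 64x + 6x^2, P = MC on the upward-sloping part at x* = 9.
TR = 50·9 = 450. TC = 537 + 126 = 663. Profit = 450 − 663 = -$213.
That loss of $213 beats the $537 the firm would lose by shutting down; producing recovers $324 of fixed cost.

Profit = -$213 at x = 9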